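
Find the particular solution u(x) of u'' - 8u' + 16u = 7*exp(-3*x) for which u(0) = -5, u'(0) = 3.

Characteristic equation r² - 8r + 16 = 0 has discriminant (-8)² - 4·(16) = 0, so r = 4 is a repeated root.
Hence u_h = (C1 + C2*x)*exp(4*x).
Try u_p = A*exp(-3*x). Substituting into the equation and dividing by exp(-3*x) gives A = 1/7, so u_p = exp(-3*x)/7.
General solution: u = exp(-3*x)/7 + C1*exp(4*x) + C2*x*exp(4*x).
Apply the initial conditions: u(0) = 1/7 + C1 = -5 and u'(0) = -3/7 + C2 + 4*C1 = 3. Solving gives C1 = -36/7, C2 = 24.

u = -36*exp(4*x)/7 + exp(-3*x)/7 + 24*x*exp(4*x)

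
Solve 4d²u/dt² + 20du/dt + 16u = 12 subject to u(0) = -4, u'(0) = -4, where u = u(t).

Divide through by 4: u'' + 5u' + 4u = 3.
Characteristic equation r² + 5r + 4 = 0 factors as (r + 4)(r + 1) = 0, so r = -4, -1.
Hence u_h = C1*exp(-4*t) + C2*exp(-t).
For the particular solution try u_p = A0. Substituting and matching coefficients of each power of t gives A0 = 3/4, so u_p = 3/4.
General solution: u = 3/4 + C1*exp(-4*t) + C2*exp(-t).
Apply the initial conditions: u(0) = 3/4 + C1 + C2 = -4 and u'(0) = -C2 - 4*C1 = -4. Solving gives C1 = 35/12, C2 = -23/3.

u = 3/4 - 23*exp(-t)/3 + 35*exp(-4*t)/12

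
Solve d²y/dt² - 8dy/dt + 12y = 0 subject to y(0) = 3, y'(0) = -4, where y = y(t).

y = -5*exp(6*t)/2 + 11*exp(2*t)/2

Characteristic equation r² - 8r + 12 = 0 factors as (r - 2)(r - 6) = 0, so r = 2, 6.
Hence y_h = C1*exp(2*t) + C2*exp(6*t).
Apply the initial conditions: y(0) = C1 + C2 = 3 and y'(0) = 2*C1 + 6*C2 = -4. Solving gives C1 = 11/2, C2 = -5/2.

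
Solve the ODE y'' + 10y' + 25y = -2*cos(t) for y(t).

Characteristic equation r² + 10r + 25 = 0 has discriminant (10)² - 4·(25) = 0, so r = -5 is a repeated root.
Hence y_h = (C1 + C2*t)*exp(-5*t).
Try y_p = A*cos(t) + B*sin(t). Substituting and equating the coefficients of cos(t) and sin(t) gives A = -12/169, B = -5/169, so y_p = -12*cos(t)/169 - 5*sin(t)/169.

y = -12*cos(t)/169 - 5*sin(t)/169 + C1*exp(-5*t) + C2*t*exp(-5*t)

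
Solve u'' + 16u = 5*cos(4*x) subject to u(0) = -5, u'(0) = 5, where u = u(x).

u = -5*cos(4*x) + 5*sin(4*x)/4 + 5*x*sin(4*x)/8

Characteristic equation r² + 16 = 0 has discriminant (0)² - 4·(16) = -64 < 0, so r = ± 4i.
Hence u_h = C1*cos(4*x) + C2*sin(4*x).
Since ±4i are characteristic roots, multiply the trial by x. Try u_p = x*(A*cos(4*x) + B*sin(4*x)). Substituting and equating the coefficients of cos(4x) and sin(4x) gives A = 0, B = 5/8, so u_p = 5*x*sin(4*x)/8.
General solution: u = C1*cos(4*x) + C2*sin(4*x) + 5*x*sin(4*x)/8.
Apply the initial conditions: u(0) = C1 = -5 and u'(0) = 4*C2 = 5. Solving gives C1 = -5, C2 = 5/4.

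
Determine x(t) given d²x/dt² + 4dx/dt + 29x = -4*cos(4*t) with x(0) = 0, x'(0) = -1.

x = -64*sin(4*t)/425 - 52*cos(4*t)/425 - 13*exp(-2*t)*sin(5*t)/425 + 52*cos(5*t)*exp(-2*t)/425

Characteristic equation r² + 4r + 29 = 0 has discriminant (4)² - 4·(29) = -100 < 0, so r = -2 ± 5i.
Hence x_h = C1*cos(5*t)*exp(-2*t) + C2*exp(-2*t)*sin(5*t).
Try x_p = A*cos(4*t) + B*sin(4*t). Substituting and equating the coefficients of cos(4t) and sin(4t) gives A = -52/425, B = -64/425, so x_p = -64*sin(4*t)/425 - 52*cos(4*t)/425.
General solution: x = -64*sin(4*t)/425 - 52*cos(4*t)/425 + C1*cos(5*t)*exp(-2*t) + C2*exp(-2*t)*sin(5*t).
Apply the initial conditions: x(0) = -52/425 + C1 = 0 and x'(0) = -256/425 - 2*C1 + 5*C2 = -1. Solving gives C1 = 52/425, C2 = -13/425.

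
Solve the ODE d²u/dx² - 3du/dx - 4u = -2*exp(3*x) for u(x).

u = exp(3*x)/2 + C1*exp(4*x) + C2*exp(-x)

Characteristic equation r² - 3r - 4 = 0 factors as (r - 4)(r + 1) = 0, so r = 4, -1.
Hence u_h = C1*exp(4*x) + C2*exp(-x).
Try u_p = A*exp(3*x). Substituting into the equation and dividing by exp(3*x) gives A = 1/2, so u_p = exp(3*x)/2.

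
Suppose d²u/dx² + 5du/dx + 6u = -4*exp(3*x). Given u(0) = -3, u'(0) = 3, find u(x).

u = -26*exp(-2*x)/5 - 2*exp(3*x)/15 + 7*exp(-3*x)/3

Characteristic equation r² + 5r + 6 = 0 factors as (r + 3)(r + 2) = 0, so r = -3, -2.
Hence u_h = C1*exp(-3*x) + C2*exp(-2*x).
Try u_p = A*exp(3*x). Substituting into the equation and dividing by exp(3*x) gives A = -2/15, so u_p = -2*exp(3*x)/15.
General solution: u = -2*exp(3*x)/15 + C1*exp(-3*x) + C2*exp(-2*x).
Apply the initial conditions: u(0) = -2/15 + C1 + C2 = -3 and u'(0) = -2/5 - 3*C1 - 2*C2 = 3. Solving gives C1 = 7/3, C2 = -26/5.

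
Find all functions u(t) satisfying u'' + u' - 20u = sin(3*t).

Characteristic equation r² + r - 20 = 0 factors as (r + 5)(r - 4) = 0, so r = -5, 4.
Hence u_h = C1*exp(-5*t) + C2*exp(4*t).
Try u_p = A*cos(3*t) + B*sin(3*t). Substituting and equating the coefficients of cos(3t) and sin(3t) gives A = -3/850, B = -29/850, so u_p = -29*sin(3*t)/850 - 3*cos(3*t)/850.

u = -29*sin(3*t)/850 - 3*cos(3*t)/850 + C1*exp(-5*t) + C2*exp(4*t)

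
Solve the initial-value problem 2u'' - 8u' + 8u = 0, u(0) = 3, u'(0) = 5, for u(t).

u = 3*exp(2*t) - t*exp(2*t)

Divide through by 2: u'' - 4u' + 4u = 0.
Characteristic equation r² - 4r + 4 = 0 has discriminant (-4)² - 4·(4) = 0, so r = 2 is a repeated root.
Hence u_h = (C1 + C2*t)*exp(2*t).
Apply the initial conditions: u(0) = C1 = 3 and u'(0) = C2 + 2*C1 = 5. Solving gives C1 = 3, C2 = -1.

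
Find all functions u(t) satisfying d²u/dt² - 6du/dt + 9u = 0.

Characteristic equation r² - 6r + 9 = 0 has discriminant (-6)² - 4·(9) = 0, so r = 3 is a repeated root.
Hence u_h = (C1 + C2*t)*exp(3*t).

u = C1*exp(3*t) + C2*t*exp(3*t)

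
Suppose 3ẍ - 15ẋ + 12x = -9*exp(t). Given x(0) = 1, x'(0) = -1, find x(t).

x = -exp(4*t) + 2*exp(t) + t*exp(t)

Divide through by 3: x'' - 5x' + 4x = -3*exp(t).
Characteristic equation r² - 5r + 4 = 0 factors as (r - 1)(r - 4) = 0, so r = 1, 4.
Hence x_h = C1*exp(t) + C2*exp(4*t).
Since exp(t) solves the homogeneous equation (r = 1 is a root of multiplicity 1), multiply the trial by t. Try x_p = A*t*exp(t). Substituting into the equation and dividing by exp(t) gives A = 1, so x_p = t*exp(t).
General solution: x = C1*exp(t) + C2*exp(4*t) + t*exp(t).
Apply the initial conditions: x(0) = C1 + C2 = 1 and x'(0) = 1 + C1 + 4*C2 = -1. Solving gives C1 = 2, C2 = -1.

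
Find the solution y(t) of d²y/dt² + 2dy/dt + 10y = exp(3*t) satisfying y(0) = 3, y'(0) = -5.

y = exp(3*t)/25 - 18*exp(-t)*sin(3*t)/25 + 74*cos(3*t)*exp(-t)/25

Characteristic equation r² + 2r + 10 = 0 has discriminant (2)² - 4·(10) = -36 < 0, so r = -1 ± 3i.
Hence y_h = C1*cos(3*t)*exp(-t) + C2*exp(-t)*sin(3*t).
Try y_p = A*exp(3*t). Substituting into the equation and dividing by exp(3*t) gives A = 1/25, so y_p = exp(3*t)/25.
General solution: y = exp(3*t)/25 + C1*cos(3*t)*exp(-t) + C2*exp(-t)*sin(3*t).
Apply the initial conditions: y(0) = 1/25 + C1 = 3 and y'(0) = 3/25 - C1 + 3*C2 = -5. Solving gives C1 = 74/25, C2 = -18/25.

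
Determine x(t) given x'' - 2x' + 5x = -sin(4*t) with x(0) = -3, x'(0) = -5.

x = -8*cos(4*t)/185 + 11*sin(4*t)/185 - 547*cos(2*t)*exp(t)/185 - 211*exp(t)*sin(2*t)/185

Characteristic equation r² - 2r + 5 = 0 has discriminant (-2)² - 4·(5) = -16 < 0, so r = 1 ± 2i.
Hence x_h = C1*cos(2*t)*exp(t) + C2*exp(t)*sin(2*t).
Try x_p = A*cos(4*t) + B*sin(4*t). Substituting and equating the coefficients of cos(4t) and sin(4t) gives A = -8/185, B = 11/185, so x_p = -8*cos(4*t)/185 + 11*sin(4*t)/185.
General solution: x = -8*cos(4*t)/185 + 11*sin(4*t)/185 + C1*cos(2*t)*exp(t) + C2*exp(t)*sin(2*t).
Apply the initial conditions: x(0) = -8/185 + C1 = -3 and x'(0) = 44/185 + C1 + 2*C2 = -5. Solving gives C1 = -547/185, C2 = -211/185.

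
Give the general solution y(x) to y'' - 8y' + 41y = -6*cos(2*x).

y = -222*cos(2*x)/1625 + 96*sin(2*x)/1625 + C1*cos(5*x)*exp(4*x) + C2*exp(4*x)*sin(5*x)

Characteristic equation r² - 8r + 41 = 0 has discriminant (-8)² - 4·(41) = -100 < 0, so r = 4 ± 5i.
Hence y_h = C1*cos(5*x)*exp(4*x) + C2*exp(4*x)*sin(5*x).
Try y_p = A*cos(2*x) + B*sin(2*x). Substituting and equating the coefficients of cos(2x) and sin(2x) gives A = -222/1625, B = 96/1625, so y_p = -222*cos(2*x)/1625 + 96*sin(2*x)/1625.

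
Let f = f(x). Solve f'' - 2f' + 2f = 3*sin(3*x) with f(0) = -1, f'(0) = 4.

Characteristic equation r² - 2r + 2 = 0 has discriminant (-2)² - 4·(2) = -4 < 0, so r = 1 ± i.
Hence f_h = C1*cos(x)*exp(x) + C2*exp(x)*sin(x).
Try f_p = A*cos(3*x) + B*sin(3*x). Substituting and equating the coefficients of cos(3x) and sin(3x) gives A = 18/85, B = -21/85, so f_p = -21*sin(3*x)/85 + 18*cos(3*x)/85.
General solution: f = -21*sin(3*x)/85 + 18*cos(3*x)/85 + C1*cos(x)*exp(x) + C2*exp(x)*sin(x).
Apply the initial conditions: f(0) = 18/85 + C1 = -1 and f'(0) = -63/85 + C1 + C2 = 4. Solving gives C1 = -103/85, C2 = 506/85.

f = -21*sin(3*x)/85 + 18*cos(3*x)/85 - 103*cos(x)*exp(x)/85 + 506*exp(x)*sin(x)/85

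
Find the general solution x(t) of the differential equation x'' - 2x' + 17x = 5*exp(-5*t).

x = 5*exp(-5*t)/52 + C1*cos(4*t)*exp(t) + C2*exp(t)*sin(4*t)

Characteristic equation r² - 2r + 17 = 0 has discriminant (-2)² - 4·(17) = -64 < 0, so r = 1 ± 4i.
Hence x_h = C1*cos(4*t)*exp(t) + C2*exp(t)*sin(4*t).
Try x_p = A*exp(-5*t). Substituting into the equation and dividing by exp(-5*t) gives A = 5/52, so x_p = 5*exp(-5*t)/52.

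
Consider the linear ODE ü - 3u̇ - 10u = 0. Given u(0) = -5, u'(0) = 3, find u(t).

u = -exp(5*t) - 4*exp(-2*t)

Characteristic equation r² - 3r - 10 = 0 factors as (r + 2)(r - 5) = 0, so r = -2, 5.
Hence u_h = C1*exp(-2*t) + C2*exp(5*t).
Apply the initial conditions: u(0) = C1 + C2 = -5 and u'(0) = -2*C1 + 5*C2 = 3. Solving gives C1 = -4, C2 = -1.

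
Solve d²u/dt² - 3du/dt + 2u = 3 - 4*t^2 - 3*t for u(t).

u = -31/4 - 2*t**2 - 15*t/2 + C1*exp(t) + C2*exp(2*t)

Characteristic equation r² - 3r + 2 = 0 factors as (r - 1)(r - 2) = 0, so r = 1, 2.
Hence u_h = C1*exp(t) + C2*exp(2*t).
For the particular solution try u_p = A0 + A1*t + A2*t^2. Substituting and matching coefficients of each power of t gives A0 = -31/4, A1 = -15/2, A2 = -2, so u_p = -31/4 - 2*t^2 - 15*t/2.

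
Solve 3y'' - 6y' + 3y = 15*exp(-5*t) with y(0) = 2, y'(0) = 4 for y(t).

Divide through by 3: y'' - 2y' + y = 5*exp(-5*t).
Characteristic equation r² - 2r + 1 = 0 has discriminant (-2)² - 4·(1) = 0, so r = 1 is a repeated root.
Hence y_h = (C1 + C2*t)*exp(t).
Try y_p = A*exp(-5*t). Substituting into the equation and dividing by exp(-5*t) gives A = 5/36, so y_p = 5*exp(-5*t)/36.
General solution: y = 5*exp(-5*t)/36 + C1*exp(t) + C2*t*exp(t).
Apply the initial conditions: y(0) = 5/36 + C1 = 2 and y'(0) = -25/36 + C1 + C2 = 4. Solving gives C1 = 67/36, C2 = 17/6.

y = 5*exp(-5*t)/36 + 67*exp(t)/36 + 17*t*exp(t)/6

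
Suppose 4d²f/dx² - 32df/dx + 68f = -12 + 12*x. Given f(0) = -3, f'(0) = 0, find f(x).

Divide through by 4: f'' - 8f' + 17f = -3 + 3*x.
Characteristic equation r² - 8r + 17 = 0 has discriminant (-8)² - 4·(17) = -4 < 0, so r = 4 ± i.
Hence f_h = C1*cos(x)*exp(4*x) + C2*exp(4*x)*sin(x).
For the particular solution try f_p = A0 + A1*x. Substituting and matching coefficients of each power of x gives A0 = -27/289, A1 = 3/17, so f_p = -27/289 + 3*x/17.
General solution: f = -27/289 + 3*x/17 + C1*cos(x)*exp(4*x) + C2*exp(4*x)*sin(x).
Apply the initial conditions: f(0) = -27/289 + C1 = -3 and f'(0) = 3/17 + C2 + 4*C1 = 0. Solving gives C1 = -840/289, C2 = 3309/289.

f = -27/289 + 3*x/17 - 840*cos(x)*exp(4*x)/289 + 3309*exp(4*x)*sin(x)/289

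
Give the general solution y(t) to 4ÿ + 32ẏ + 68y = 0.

Divide through by 4: y'' + 8y' + 17y = 0.
Characteristic equation r² + 8r + 17 = 0 has discriminant (8)² - 4·(17) = -4 < 0, so r = -4 ± i.
Hence y_h = C1*cos(t)*exp(-4*t) + C2*exp(-4*t)*sin(t).

y = C1*cos(t)*exp(-4*t) + C2*exp(-4*t)*sin(t)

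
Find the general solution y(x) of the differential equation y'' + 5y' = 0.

Characteristic equation r² + 5r = 0 factors as (r + 5)r = 0, so r = -5, 0.
Hence y_h = C1*exp(-5*x) + C2.

y = C2 + C1*exp(-5*x)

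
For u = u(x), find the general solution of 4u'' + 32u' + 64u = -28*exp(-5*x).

u = -7*exp(-5*x) + C1*exp(-4*x) + C2*x*exp(-4*x)

Divide through by 4: u'' + 8u' + 16u = -7*exp(-5*x).
Characteristic equation r² + 8r + 16 = 0 has discriminant (8)² - 4·(16) = 0, so r = -4 is a repeated root.
Hence u_h = (C1 + C2*x)*exp(-4*x).
Try u_p = A*exp(-5*x). Substituting into the equation and dividing by exp(-5*x) gives A = -7, so u_p = -7*exp(-5*x).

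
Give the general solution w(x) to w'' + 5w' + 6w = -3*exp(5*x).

Characteristic equation r² + 5r + 6 = 0 factors as (r + 3)(r + 2) = 0, so r = -3, -2.
Hence w_h = C1*exp(-3*x) + C2*exp(-2*x).
Try w_p = A*exp(5*x). Substituting into the equation and dividing by exp(5*x) gives A = -3/56, so w_p = -3*exp(5*x)/56.

w = -3*exp(5*x)/56 + C1*exp(-3*x) + C2*exp(-2*x)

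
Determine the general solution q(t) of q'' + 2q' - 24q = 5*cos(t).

Characteristic equation r² + 2r - 24 = 0 factors as (r - 4)(r + 6) = 0, so r = 4, -6.
Hence q_h = C1*exp(4*t) + C2*exp(-6*t).
Try q_p = A*cos(t) + B*sin(t). Substituting and equating the coefficients of cos(t) and sin(t) gives A = -125/629, B = 10/629, so q_p = -125*cos(t)/629 + 10*sin(t)/629.

q = -125*cos(t)/629 + 10*sin(t)/629 + C1*exp(4*t) + C2*exp(-6*t)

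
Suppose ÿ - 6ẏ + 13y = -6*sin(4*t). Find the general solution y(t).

Characteristic equation r² - 6r + 13 = 0 has discriminant (-6)² - 4·(13) = -16 < 0, so r = 3 ± 2i.
Hence y_h = C1*cos(2*t)*exp(3*t) + C2*exp(3*t)*sin(2*t).
Try y_p = A*cos(4*t) + B*sin(4*t). Substituting and equating the coefficients of cos(4t) and sin(4t) gives A = -16/65, B = 2/65, so y_p = -16*cos(4*t)/65 + 2*sin(4*t)/65.

y = -16*cos(4*t)/65 + 2*sin(4*t)/65 + C1*cos(2*t)*exp(3*t) + C2*exp(3*t)*sin(2*t)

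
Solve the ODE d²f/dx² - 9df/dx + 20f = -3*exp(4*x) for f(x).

f = C1*exp(4*x) + C2*exp(5*x) + 3*x*exp(4*x)

Characteristic equation r² - 9r + 20 = 0 factors as (r - 4)(r - 5) = 0, so r = 4, 5.
Hence f_h = C1*exp(4*x) + C2*exp(5*x).
Since exp(4*x) solves the homogeneous equation (r = 4 is a root of multiplicity 1), multiply the trial by x. Try f_p = A*x*exp(4*x). Substituting into the equation and dividing by exp(4*x) gives A = 3, so f_p = 3*x*exp(4*x).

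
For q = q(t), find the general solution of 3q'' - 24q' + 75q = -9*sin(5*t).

q = -3*cos(5*t)/40 + C1*cos(3*t)*exp(4*t) + C2*exp(4*t)*sin(3*t)

Divide through by 3: q'' - 8q' + 25q = -3*sin(5*t).
Characteristic equation r² - 8r + 25 = 0 has discriminant (-8)² - 4·(25) = -36 < 0, so r = 4 ± 3i.
Hence q_h = C1*cos(3*t)*exp(4*t) + C2*exp(4*t)*sin(3*t).
Try q_p = A*cos(5*t) + B*sin(5*t). Substituting and equating the coefficients of cos(5t) and sin(5t) gives A = -3/40, B = 0, so q_p = -3*cos(5*t)/40.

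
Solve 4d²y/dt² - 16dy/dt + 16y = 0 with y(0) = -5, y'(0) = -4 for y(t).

Divide through by 4: y'' - 4y' + 4y = 0.
Characteristic equation r² - 4r + 4 = 0 has discriminant (-4)² - 4·(4) = 0, so r = 2 is a repeated root.
Hence y_h = (C1 + C2*t)*exp(2*t).
Apply the initial conditions: y(0) = C1 = -5 and y'(0) = C2 + 2*C1 = -4. Solving gives C1 = -5, C2 = 6.

y = -5*exp(2*t) + 6*t*exp(2*t)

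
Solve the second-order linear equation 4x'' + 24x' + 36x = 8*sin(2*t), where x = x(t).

x = -24*cos(2*t)/169 + 10*sin(2*t)/169 + C1*exp(-3*t) + C2*t*exp(-3*t)

Divide through by 4: x'' + 6x' + 9x = 2*sin(2*t).
Characteristic equation r² + 6r + 9 = 0 has discriminant (6)² - 4·(9) = 0, so r = -3 is a repeated root.
Hence x_h = (C1 + C2*t)*exp(-3*t).
Try x_p = A*cos(2*t) + B*sin(2*t). Substituting and equating the coefficients of cos(2t) and sin(2t) gives A = -24/169, B = 10/169, so x_p = -24*cos(2*t)/169 + 10*sin(2*t)/169.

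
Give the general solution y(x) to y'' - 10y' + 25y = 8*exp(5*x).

y = C1*exp(5*x) + 4*x**2*exp(5*x) + C2*x*exp(5*x)

Characteristic equation r² - 10r + 25 = 0 has discriminant (-10)² - 4·(25) = 0, so r = 5 is a repeated root.
Hence y_h = (C1 + C2*x)*exp(5*x).
Since exp(5*x) solves the homogeneous equation (r = 5 is a root of multiplicity 2), multiply the trial by x^2. Try y_p = A*x^2*exp(5*x). Substituting into the equation and dividing by exp(5*x) gives A = 4, so y_p = 4*x^2*exp(5*x).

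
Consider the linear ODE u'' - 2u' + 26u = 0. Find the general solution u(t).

Characteristic equation r² - 2r + 26 = 0 has discriminant (-2)² - 4·(26) = -100 < 0, so r = 1 ± 5i.
Hence u_h = C1*cos(5*t)*exp(t) + C2*exp(t)*sin(5*t).

u = C1*cos(5*t)*exp(t) + C2*exp(t)*sin(5*t)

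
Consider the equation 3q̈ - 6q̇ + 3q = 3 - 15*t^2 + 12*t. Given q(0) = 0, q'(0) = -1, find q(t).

Divide through by 3: q'' - 2q' + q = 1 - 5*t^2 + 4*t.
Characteristic equation r² - 2r + 1 = 0 has discriminant (-2)² - 4·(1) = 0, so r = 1 is a repeated root.
Hence q_h = (C1 + C2*t)*exp(t).
For the particular solution try q_p = A0 + A1*t + A2*t^2. Substituting and matching coefficients of each power of t gives A0 = -21, A1 = -16, A2 = -5, so q_p = -21 - 16*t - 5*t^2.
General solution: q = -21 - 16*t - 5*t^2 + C1*exp(t) + C2*t*exp(t).
Apply the initial conditions: q(0) = -21 + C1 = 0 and q'(0) = -16 + C1 + C2 = -1. Solving gives C1 = 21, C2 = -6.

q = -21 - 16*t - 5*t**2 + 21*exp(t) - 6*t*exp(t)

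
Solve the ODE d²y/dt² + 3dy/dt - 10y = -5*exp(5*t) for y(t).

y = -exp(5*t)/6 + C1*exp(2*t) + C2*exp(-5*t)

Characteristic equation r² + 3r - 10 = 0 factors as (r - 2)(r + 5) = 0, so r = 2, -5.
Hence y_h = C1*exp(2*t) + C2*exp(-5*t).
Try y_p = A*exp(5*t). Substituting into the equation and dividing by exp(5*t) gives A = -1/6, so y_p = -exp(5*t)/6.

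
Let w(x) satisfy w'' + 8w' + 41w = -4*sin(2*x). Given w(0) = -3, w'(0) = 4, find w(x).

Characteristic equation r² + 8r + 41 = 0 has discriminant (8)² - 4·(41) = -100 < 0, so r = -4 ± 5i.
Hence w_h = C1*cos(5*x)*exp(-4*x) + C2*exp(-4*x)*sin(5*x).
Try w_p = A*cos(2*x) + B*sin(2*x). Substituting and equating the coefficients of cos(2x) and sin(2x) gives A = 64/1625, B = -148/1625, so w_p = -148*sin(2*x)/1625 + 64*cos(2*x)/1625.
General solution: w = -148*sin(2*x)/1625 + 64*cos(2*x)/1625 + C1*cos(5*x)*exp(-4*x) + C2*exp(-4*x)*sin(5*x).
Apply the initial conditions: w(0) = 64/1625 + C1 = -3 and w'(0) = -296/1625 - 4*C1 + 5*C2 = 4. Solving gives C1 = -4939/1625, C2 = -2592/1625.

w = -148*sin(2*x)/1625 + 64*cos(2*x)/1625 - 4939*cos(5*x)*exp(-4*x)/1625 - 2592*exp(-4*x)*sin(5*x)/1625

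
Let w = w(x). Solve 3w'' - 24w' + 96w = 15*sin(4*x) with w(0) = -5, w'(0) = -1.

Divide through by 3: w'' - 8w' + 32w = 5*sin(4*x).
Characteristic equation r² - 8r + 32 = 0 has discriminant (-8)² - 4·(32) = -64 < 0, so r = 4 ± 4i.
Hence w_h = C1*cos(4*x)*exp(4*x) + C2*exp(4*x)*sin(4*x).
Try w_p = A*cos(4*x) + B*sin(4*x). Substituting and equating the coefficients of cos(4x) and sin(4x) gives A = 1/8, B = 1/16, so w_p = cos(4*x)/8 + sin(4*x)/16.
General solution: w = cos(4*x)/8 + sin(4*x)/16 + C1*cos(4*x)*exp(4*x) + C2*exp(4*x)*sin(4*x).
Apply the initial conditions: w(0) = 1/8 + C1 = -5 and w'(0) = 1/4 + 4*C1 + 4*C2 = -1. Solving gives C1 = -41/8, C2 = 77/16.

w = cos(4*x)/8 + sin(4*x)/16 - 41*cos(4*x)*exp(4*x)/8 + 77*exp(4*x)*sin(4*x)/16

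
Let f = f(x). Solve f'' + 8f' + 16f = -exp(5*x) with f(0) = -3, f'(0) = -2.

f = -242*exp(-4*x)/81 - exp(5*x)/81 - 125*x*exp(-4*x)/9

Characteristic equation r² + 8r + 16 = 0 has discriminant (8)² - 4·(16) = 0, so r = -4 is a repeated root.
Hence f_h = (C1 + C2*x)*exp(-4*x).
Try f_p = A*exp(5*x). Substituting into the equation and dividing by exp(5*x) gives A = -1/81, so f_p = -exp(5*x)/81.
General solution: f = -exp(5*x)/81 + C1*exp(-4*x) + C2*x*exp(-4*x).
Apply the initial conditions: f(0) = -1/81 + C1 = -3 and f'(0) = -5/81 + C2 - 4*C1 = -2. Solving gives C1 = -242/81, C2 = -125/9.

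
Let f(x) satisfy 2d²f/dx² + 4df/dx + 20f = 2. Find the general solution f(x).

Divide through by 2: f'' + 2f' + 10f = 1.
Characteristic equation r² + 2r + 10 = 0 has discriminant (2)² - 4·(10) = -36 < 0, so r = -1 ± 3i.
Hence f_h = C1*cos(3*x)*exp(-x) + C2*exp(-x)*sin(3*x).
For the particular solution try f_p = A0. Substituting and matching coefficients of each power of x gives A0 = 1/10, so f_p = 1/10.

f = 1/10 + C1*cos(3*x)*exp(-x) + C2*exp(-x)*sin(3*x)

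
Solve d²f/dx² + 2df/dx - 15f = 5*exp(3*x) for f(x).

Characteristic equation r² + 2r - 15 = 0 factors as (r + 5)(r - 3) = 0, so r = -5, 3.
Hence f_h = C1*exp(-5*x) + C2*exp(3*x).
Since exp(3*x) solves the homogeneous equation (r = 3 is a root of multiplicity 1), multiply the trial by x. Try f_p = A*x*exp(3*x). Substituting into the equation and dividing by exp(3*x) gives A = 5/8, so f_p = 5*x*exp(3*x)/8.

f = C1*exp(-5*x) + C2*exp(3*x) + 5*x*exp(3*x)/8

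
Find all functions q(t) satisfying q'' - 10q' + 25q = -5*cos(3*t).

q = -20*cos(3*t)/289 + 75*sin(3*t)/578 + C1*exp(5*t) + C2*t*exp(5*t)

Characteristic equation r² - 10r + 25 = 0 has discriminant (-10)² - 4·(25) = 0, so r = 5 is a repeated root.
Hence q_h = (C1 + C2*t)*exp(5*t).
Try q_p = A*cos(3*t) + B*sin(3*t). Substituting and equating the coefficients of cos(3t) and sin(3t) gives A = -20/289, B = 75/578, so q_p = -20*cos(3*t)/289 + 75*sin(3*t)/578.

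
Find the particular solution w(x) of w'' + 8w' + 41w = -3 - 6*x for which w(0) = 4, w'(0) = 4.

Characteristic equation r² + 8r + 41 = 0 has discriminant (8)² - 4·(41) = -100 < 0, so r = -4 ± 5i.
Hence w_h = C1*cos(5*x)*exp(-4*x) + C2*exp(-4*x)*sin(5*x).
For the particular solution try w_p = A0 + A1*x. Substituting and matching coefficients of each power of x gives A0 = -75/1681, A1 = -6/41, so w_p = -75/1681 - 6*x/41.
General solution: w = -75/1681 - 6*x/41 + C1*cos(5*x)*exp(-4*x) + C2*exp(-4*x)*sin(5*x).
Apply the initial conditions: w(0) = -75/1681 + C1 = 4 and w'(0) = -6/41 - 4*C1 + 5*C2 = 4. Solving gives C1 = 6799/1681, C2 = 34166/8405.

w = -75/1681 - 6*x/41 + 6799*cos(5*x)*exp(-4*x)/1681 + 34166*exp(-4*x)*sin(5*x)/8405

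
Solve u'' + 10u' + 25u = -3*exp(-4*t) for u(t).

u = -3*exp(-4*t) + C1*exp(-5*t) + C2*t*exp(-5*t)

Characteristic equation r² + 10r + 25 = 0 has discriminant (10)² - 4·(25) = 0, so r = -5 is a repeated root.
Hence u_h = (C1 + C2*t)*exp(-5*t).
Try u_p = A*exp(-4*t). Substituting into the equation and dividing by exp(-4*t) gives A = -3, so u_p = -3*exp(-4*t).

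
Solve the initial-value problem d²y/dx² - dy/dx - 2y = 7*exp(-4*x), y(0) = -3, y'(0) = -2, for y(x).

Characteristic equation r² - r - 2 = 0 factors as (r - 2)(r + 1) = 0, so r = 2, -1.
Hence y_h = C1*exp(2*x) + C2*exp(-x).
Try y_p = A*exp(-4*x). Substituting into the equation and dividing by exp(-4*x) gives A = 7/18, so y_p = 7*exp(-4*x)/18.
General solution: y = 7*exp(-4*x)/18 + C1*exp(2*x) + C2*exp(-x).
Apply the initial conditions: y(0) = 7/18 + C1 + C2 = -3 and y'(0) = -14/9 - C2 + 2*C1 = -2. Solving gives C1 = -23/18, C2 = -19/9.

y = -23*exp(2*x)/18 - 19*exp(-x)/9 + 7*exp(-4*x)/18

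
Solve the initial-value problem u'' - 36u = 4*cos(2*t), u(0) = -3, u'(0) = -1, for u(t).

u = -41*exp(-6*t)/30 - 23*exp(6*t)/15 - cos(2*t)/10

Characteristic equation r² - 36 = 0 factors as (r + 6)(r - 6) = 0, so r = -6, 6.
Hence u_h = C1*exp(-6*t) + C2*exp(6*t).
Try u_p = A*cos(2*t) + B*sin(2*t). Substituting and equating the coefficients of cos(2t) and sin(2t) gives A = -1/10, B = 0, so u_p = -cos(2*t)/10.
General solution: u = -cos(2*t)/10 + C1*exp(-6*t) + C2*exp(6*t).
Apply the initial conditions: u(0) = -1/10 + C1 + C2 = -3 and u'(0) = -6*C1 + 6*C2 = -1. Solving gives C1 = -41/30, C2 = -23/15.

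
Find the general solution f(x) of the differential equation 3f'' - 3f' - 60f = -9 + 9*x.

Divide through by 3: f'' - f' - 20f = -3 + 3*x.
Characteristic equation r² - r - 20 = 0 factors as (r - 5)(r + 4) = 0, so r = 5, -4.
Hence f_h = C1*exp(5*x) + C2*exp(-4*x).
For the particular solution try f_p = A0 + A1*x. Substituting and matching coefficients of each power of x gives A0 = 63/400, A1 = -3/20, so f_p = 63/400 - 3*x/20.

f = 63/400 - 3*x/20 + C1*exp(5*x) + C2*exp(-4*x)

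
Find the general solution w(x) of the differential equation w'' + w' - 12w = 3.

w = -1/4 + C1*exp(3*x) + C2*exp(-4*x)

Characteristic equation r² + r - 12 = 0 factors as (r - 3)(r + 4) = 0, so r = 3, -4.
Hence w_h = C1*exp(3*x) + C2*exp(-4*x).
For the particular solution try w_p = A0. Substituting and matching coefficients of each power of x gives A0 = -1/4, so w_p = -1/4.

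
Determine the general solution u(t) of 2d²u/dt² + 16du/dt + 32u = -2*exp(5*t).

u = -exp(5*t)/81 + C1*exp(-4*t) + C2*t*exp(-4*t)

Divide through by 2: u'' + 8u' + 16u = -exp(5*t).
Characteristic equation r² + 8r + 16 = 0 has discriminant (8)² - 4·(16) = 0, so r = -4 is a repeated root.
Hence u_h = (C1 + C2*t)*exp(-4*t).
Try u_p = A*exp(5*t). Substituting into the equation and dividing by exp(5*t) gives A = -1/81, so u_p = -exp(5*t)/81.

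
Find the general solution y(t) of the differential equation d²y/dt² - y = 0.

y = C1*exp(t) + C2*exp(-t)

Characteristic equation r² - 1 = 0 factors as (r - 1)(r + 1) = 0, so r = 1, -1.
Hence y_h = C1*exp(t) + C2*exp(-t).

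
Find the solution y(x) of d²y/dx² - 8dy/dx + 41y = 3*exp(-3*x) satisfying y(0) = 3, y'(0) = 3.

y = 3*exp(-3*x)/74 - 129*exp(4*x)*sin(5*x)/74 + 219*cos(5*x)*exp(4*x)/74

Characteristic equation r² - 8r + 41 = 0 has discriminant (-8)² - 4·(41) = -100 < 0, so r = 4 ± 5i.
Hence y_h = C1*cos(5*x)*exp(4*x) + C2*exp(4*x)*sin(5*x).
Try y_p = A*exp(-3*x). Substituting into the equation and dividing by exp(-3*x) gives A = 3/74, so y_p = 3*exp(-3*x)/74.
General solution: y = 3*exp(-3*x)/74 + C1*cos(5*x)*exp(4*x) + C2*exp(4*x)*sin(5*x).
Apply the initial conditions: y(0) = 3/74 + C1 = 3 and y'(0) = -9/74 + 4*C1 + 5*C2 = 3. Solving gives C1 = 219/74, C2 = -129/74.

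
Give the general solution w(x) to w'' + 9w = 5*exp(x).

w = exp(x)/2 + C1*cos(3*x) + C2*sin(3*x)

Characteristic equation r² + 9 = 0 has discriminant (0)² - 4·(9) = -36 < 0, so r = ± 3i.
Hence w_h = C1*cos(3*x) + C2*sin(3*x).
Try w_p = A*exp(x). Substituting into the equation and dividing by exp(x) gives A = 1/2, so w_p = exp(x)/2.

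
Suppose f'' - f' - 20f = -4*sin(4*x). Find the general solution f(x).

f = -cos(4*x)/82 + 9*sin(4*x)/82 + C1*exp(-4*x) + C2*exp(5*x)

Characteristic equation r² - r - 20 = 0 factors as (r + 4)(r - 5) = 0, so r = -4, 5.
Hence f_h = C1*exp(-4*x) + C2*exp(5*x).
Try f_p = A*cos(4*x) + B*sin(4*x). Substituting and equating the coefficients of cos(4x) and sin(4x) gives A = -1/82, B = 9/82, so f_p = -cos(4*x)/82 + 9*sin(4*x)/82.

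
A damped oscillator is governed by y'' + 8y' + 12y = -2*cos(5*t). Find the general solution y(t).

y = -80*sin(5*t)/1769 + 26*cos(5*t)/1769 + C1*exp(-2*t) + C2*exp(-6*t)

Characteristic equation r² + 8r + 12 = 0 factors as (r + 2)(r + 6) = 0, so r = -2, -6.
Hence y_h = C1*exp(-2*t) + C2*exp(-6*t).
Try y_p = A*cos(5*t) + B*sin(5*t). Substituting and equating the coefficients of cos(5t) and sin(5t) gives A = 26/1769, B = -80/1769, so y_p = -80*sin(5*t)/1769 + 26*cos(5*t)/1769.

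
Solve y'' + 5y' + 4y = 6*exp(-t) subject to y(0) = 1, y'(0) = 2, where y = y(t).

Characteristic equation r² + 5r + 4 = 0 factors as (r + 1)(r + 4) = 0, so r = -1, -4.
Hence y_h = C1*exp(-t) + C2*exp(-4*t).
Since exp(-t) solves the homogeneous equation (r = -1 is a root of multiplicity 1), multiply the trial by t. Try y_p = A*t*exp(-t). Substituting into the equation and dividing by exp(-t) gives A = 2, so y_p = 2*t*exp(-t).
General solution: y = C1*exp(-t) + C2*exp(-4*t) + 2*t*exp(-t).
Apply the initial conditions: y(0) = C1 + C2 = 1 and y'(0) = 2 - C1 - 4*C2 = 2. Solving gives C1 = 4/3, C2 = -1/3.

y = -exp(-4*t)/3 + 4*exp(-t)/3 + 2*t*exp(-t)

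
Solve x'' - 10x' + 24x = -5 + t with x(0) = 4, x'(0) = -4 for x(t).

Characteristic equation r² - 10r + 24 = 0 factors as (r - 4)(r - 6) = 0, so r = 4, 6.
Hence x_h = C1*exp(4*t) + C2*exp(6*t).
For the particular solution try x_p = A0 + A1*t. Substituting and matching coefficients of each power of t gives A0 = -55/288, A1 = 1/24, so x_p = -55/288 + t/24.
General solution: x = -55/288 + t/24 + C1*exp(4*t) + C2*exp(6*t).
Apply the initial conditions: x(0) = -55/288 + C1 + C2 = 4 and x'(0) = 1/24 + 4*C1 + 6*C2 = -4. Solving gives C1 = 467/32, C2 = -749/72.

x = -55/288 - 749*exp(6*t)/72 + t/24 + 467*exp(4*t)/32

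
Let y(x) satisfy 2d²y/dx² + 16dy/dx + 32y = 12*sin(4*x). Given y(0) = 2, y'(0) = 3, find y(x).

y = -3*cos(4*x)/16 + 35*exp(-4*x)/16 + 47*x*exp(-4*x)/4

Divide through by 2: y'' + 8y' + 16y = 6*sin(4*x).
Characteristic equation r² + 8r + 16 = 0 has discriminant (8)² - 4·(16) = 0, so r = -4 is a repeated root.
Hence y_h = (C1 + C2*x)*exp(-4*x).
Try y_p = A*cos(4*x) + B*sin(4*x). Substituting and equating the coefficients of cos(4x) and sin(4x) gives A = -3/16, B = 0, so y_p = -3*cos(4*x)/16.
General solution: y = -3*cos(4*x)/16 + C1*exp(-4*x) + C2*x*exp(-4*x).
Apply the initial conditions: y(0) = -3/16 + C1 = 2 and y'(0) = C2 - 4*C1 = 3. Solving gives C1 = 35/16, C2 = 47/4.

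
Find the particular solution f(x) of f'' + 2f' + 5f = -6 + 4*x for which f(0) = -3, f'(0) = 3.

f = -38/25 + 4*x/5 - 37*cos(2*x)*exp(-x)/25 + 9*exp(-x)*sin(2*x)/25

Characteristic equation r² + 2r + 5 = 0 has discriminant (2)² - 4·(5) = -16 < 0, so r = -1 ± 2i.
Hence f_h = C1*cos(2*x)*exp(-x) + C2*exp(-x)*sin(2*x).
For the particular solution try f_p = A0 + A1*x. Substituting and matching coefficients of each power of x gives A0 = -38/25, A1 = 4/5, so f_p = -38/25 + 4*x/5.
General solution: f = -38/25 + 4*x/5 + C1*cos(2*x)*exp(-x) + C2*exp(-x)*sin(2*x).
Apply the initial conditions: f(0) = -38/25 + C1 = -3 and f'(0) = 4/5 - C1 + 2*C2 = 3. Solving gives C1 = -37/25, C2 = 9/25.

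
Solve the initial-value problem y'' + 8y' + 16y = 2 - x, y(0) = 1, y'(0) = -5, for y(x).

y = 5/32 - x/16 + 27*exp(-4*x)/32 - 25*x*exp(-4*x)/16

Characteristic equation r² + 8r + 16 = 0 has discriminant (8)² - 4·(16) = 0, so r = -4 is a repeated root.
Hence y_h = (C1 + C2*x)*exp(-4*x).
For the particular solution try y_p = A0 + A1*x. Substituting and matching coefficients of each power of x gives A0 = 5/32, A1 = -1/16, so y_p = 5/32 - x/16.
General solution: y = 5/32 - x/16 + C1*exp(-4*x) + C2*x*exp(-4*x).
Apply the initial conditions: y(0) = 5/32 + C1 = 1 and y'(0) = -1/16 + C2 - 4*C1 = -5. Solving gives C1 = 27/32, C2 = -25/16.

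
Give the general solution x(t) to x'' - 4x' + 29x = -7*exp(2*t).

x = -7*exp(2*t)/25 + C1*cos(5*t)*exp(2*t) + C2*exp(2*t)*sin(5*t)

Characteristic equation r² - 4r + 29 = 0 has discriminant (-4)² - 4·(29) = -100 < 0, so r = 2 ± 5i.
Hence x_h = C1*cos(5*t)*exp(2*t) + C2*exp(2*t)*sin(5*t).
Try x_p = A*exp(2*t). Substituting into the equation and dividing by exp(2*t) gives A = -7/25, so x_p = -7*exp(2*t)/25.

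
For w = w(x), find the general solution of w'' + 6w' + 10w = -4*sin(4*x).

Characteristic equation r² + 6r + 10 = 0 has discriminant (6)² - 4·(10) = -4 < 0, so r = -3 ± i.
Hence w_h = C1*cos(x)*exp(-3*x) + C2*exp(-3*x)*sin(x).
Try w_p = A*cos(4*x) + B*sin(4*x). Substituting and equating the coefficients of cos(4x) and sin(4x) gives A = 8/51, B = 2/51, so w_p = 2*sin(4*x)/51 + 8*cos(4*x)/51.

w = 2*sin(4*x)/51 + 8*cos(4*x)/51 + C1*cos(x)*exp(-3*x) + C2*exp(-3*x)*sin(x)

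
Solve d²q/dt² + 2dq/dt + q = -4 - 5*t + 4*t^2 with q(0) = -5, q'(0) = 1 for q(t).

Characteristic equation r² + 2r + 1 = 0 has discriminant (2)² - 4·(1) = 0, so r = -1 is a repeated root.
Hence q_h = (C1 + C2*t)*exp(-t).
For the particular solution try q_p = A0 + A1*t + A2*t^2. Substituting and matching coefficients of each power of t gives A0 = 30, A1 = -21, A2 = 4, so q_p = 30 - 21*t + 4*t^2.
General solution: q = 30 - 21*t + 4*t^2 + C1*exp(-t) + C2*t*exp(-t).
Apply the initial conditions: q(0) = 30 + C1 = -5 and q'(0) = -21 + C2 - C1 = 1. Solving gives C1 = -35, C2 = -13.

q = 30 - 35*exp(-t) - 21*t + 4*t**2 - 13*t*exp(-t)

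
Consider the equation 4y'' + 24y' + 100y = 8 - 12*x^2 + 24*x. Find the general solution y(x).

Divide through by 4: y'' + 6y' + 25y = 2 - 3*x^2 + 6*x.
Characteristic equation r² + 6r + 25 = 0 has discriminant (6)² - 4·(25) = -64 < 0, so r = -3 ± 4i.
Hence y_h = C1*cos(4*x)*exp(-3*x) + C2*exp(-3*x)*sin(4*x).
For the particular solution try y_p = A0 + A1*x + A2*x^2. Substituting and matching coefficients of each power of x gives A0 = 284/15625, A1 = 186/625, A2 = -3/25, so y_p = 284/15625 - 3*x^2/25 + 186*x/625.

y = 284/15625 - 3*x**2/25 + 186*x/625 + C1*cos(4*x)*exp(-3*x) + C2*exp(-3*x)*sin(4*x)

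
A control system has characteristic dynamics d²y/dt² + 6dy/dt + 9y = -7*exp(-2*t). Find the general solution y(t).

Characteristic equation r² + 6r + 9 = 0 has discriminant (6)² - 4·(9) = 0, so r = -3 is a repeated root.
Hence y_h = (C1 + C2*t)*exp(-3*t).
Try y_p = A*exp(-2*t). Substituting into the equation and dividing by exp(-2*t) gives A = -7, so y_p = -7*exp(-2*t).

y = -7*exp(-2*t) + C1*exp(-3*t) + C2*t*exp(-3*t)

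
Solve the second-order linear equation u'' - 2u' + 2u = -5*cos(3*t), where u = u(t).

Characteristic equation r² - 2r + 2 = 0 has discriminant (-2)² - 4·(2) = -4 < 0, so r = 1 ± i.
Hence u_h = C1*cos(t)*exp(t) + C2*exp(t)*sin(t).
Try u_p = A*cos(3*t) + B*sin(3*t). Substituting and equating the coefficients of cos(3t) and sin(3t) gives A = 7/17, B = 6/17, so u_p = 6*sin(3*t)/17 + 7*cos(3*t)/17.

u = 6*sin(3*t)/17 + 7*cos(3*t)/17 + C1*cos(t)*exp(t) + C2*exp(t)*sin(t)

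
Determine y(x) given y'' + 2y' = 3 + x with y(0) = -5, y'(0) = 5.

Characteristic equation r² + 2r = 0 factors as (r + 2)r = 0, so r = -2, 0.
Hence y_h = C1*exp(-2*x) + C2.
Since 0 is a characteristic root (multiplicity 1), multiply the polynomial trial by x: try y_p = x*(A0 + A1*x). Substituting and matching coefficients of each power of x gives A0 = 5/4, A1 = 1/4, so y_p = x^2/4 + 5*x/4.
General solution: y = C2 + x^2/4 + 5*x/4 + C1*exp(-2*x).
Apply the initial conditions: y(0) = C1 + C2 = -5 and y'(0) = 5/4 - 2*C1 = 5. Solving gives C1 = -15/8, C2 = -25/8.

y = -25/8 - 15*exp(-2*x)/8 + x**2/4 + 5*x/4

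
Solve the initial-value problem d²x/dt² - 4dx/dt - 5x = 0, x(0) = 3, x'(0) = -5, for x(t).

x = -exp(5*t)/3 + 10*exp(-t)/3

Characteristic equation r² - 4r - 5 = 0 factors as (r - 5)(r + 1) = 0, so r = 5, -1.
Hence x_h = C1*exp(5*t) + C2*exp(-t).
Apply the initial conditions: x(0) = C1 + C2 = 3 and x'(0) = -C2 + 5*C1 = -5. Solving gives C1 = -1/3, C2 = 10/3.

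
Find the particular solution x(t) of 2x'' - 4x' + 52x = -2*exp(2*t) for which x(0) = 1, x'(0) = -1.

x = -exp(2*t)/26 - 51*exp(t)*sin(5*t)/130 + 27*cos(5*t)*exp(t)/26

Divide through by 2: x'' - 2x' + 26x = -exp(2*t).
Characteristic equation r² - 2r + 26 = 0 has discriminant (-2)² - 4·(26) = -100 < 0, so r = 1 ± 5i.
Hence x_h = C1*cos(5*t)*exp(t) + C2*exp(t)*sin(5*t).
Try x_p = A*exp(2*t). Substituting into the equation and dividing by exp(2*t) gives A = -1/26, so x_p = -exp(2*t)/26.
General solution: x = -exp(2*t)/26 + C1*cos(5*t)*exp(t) + C2*exp(t)*sin(5*t).
Apply the initial conditions: x(0) = -1/26 + C1 = 1 and x'(0) = -1/13 + C1 + 5*C2 = -1. Solving gives C1 = 27/26, C2 = -51/130.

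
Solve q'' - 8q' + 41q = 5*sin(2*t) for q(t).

q = 16*cos(2*t)/325 + 37*sin(2*t)/325 + C1*cos(5*t)*exp(4*t) + C2*exp(4*t)*sin(5*t)

Characteristic equation r² - 8r + 41 = 0 has discriminant (-8)² - 4·(41) = -100 < 0, so r = 4 ± 5i.
Hence q_h = C1*cos(5*t)*exp(4*t) + C2*exp(4*t)*sin(5*t).
Try q_p = A*cos(2*t) + B*sin(2*t). Substituting and equating the coefficients of cos(2t) and sin(2t) gives A = 16/325, B = 37/325, so q_p = 16*cos(2*t)/325 + 37*sin(2*t)/325.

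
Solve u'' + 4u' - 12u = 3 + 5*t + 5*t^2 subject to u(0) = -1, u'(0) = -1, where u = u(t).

u = -119/216 - 25*t/36 - 5*t**2/12 - 3*exp(2*t)/8 - 2*exp(-6*t)/27

Characteristic equation r² + 4r - 12 = 0 factors as (r + 6)(r - 2) = 0, so r = -6, 2.
Hence u_h = C1*exp(-6*t) + C2*exp(2*t).
For the particular solution try u_p = A0 + A1*t + A2*t^2. Substituting and matching coefficients of each power of t gives A0 = -119/216, A1 = -25/36, A2 = -5/12, so u_p = -119/216 - 25*t/36 - 5*t^2/12.
General solution: u = -119/216 - 25*t/36 - 5*t^2/12 + C1*exp(-6*t) + C2*exp(2*t).
Apply the initial conditions: u(0) = -119/216 + C1 + C2 = -1 and u'(0) = -25/36 - 6*C1 + 2*C2 = -1. Solving gives C1 = -2/27, C2 = -3/8.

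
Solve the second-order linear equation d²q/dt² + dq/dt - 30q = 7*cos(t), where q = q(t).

Characteristic equation r² + r - 30 = 0 factors as (r - 5)(r + 6) = 0, so r = 5, -6.
Hence q_h = C1*exp(5*t) + C2*exp(-6*t).
Try q_p = A*cos(t) + B*sin(t). Substituting and equating the coefficients of cos(t) and sin(t) gives A = -217/962, B = 7/962, so q_p = -217*cos(t)/962 + 7*sin(t)/962.

q = -217*cos(t)/962 + 7*sin(t)/962 + C1*exp(5*t) + C2*exp(-6*t)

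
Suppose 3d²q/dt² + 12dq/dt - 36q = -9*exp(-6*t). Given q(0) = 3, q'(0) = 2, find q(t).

q = 35*exp(-6*t)/64 + 157*exp(2*t)/64 + 3*t*exp(-6*t)/8

Divide through by 3: q'' + 4q' - 12q = -3*exp(-6*t).
Characteristic equation r² + 4r - 12 = 0 factors as (r - 2)(r + 6) = 0, so r = 2, -6.
Hence q_h = C1*exp(2*t) + C2*exp(-6*t).
Since exp(-6*t) solves the homogeneous equation (r = -6 is a root of multiplicity 1), multiply the trial by t. Try q_p = A*t*exp(-6*t). Substituting into the equation and dividing by exp(-6*t) gives A = 3/8, so q_p = 3*t*exp(-6*t)/8.
General solution: q = C1*exp(2*t) + C2*exp(-6*t) + 3*t*exp(-6*t)/8.
Apply the initial conditions: q(0) = C1 + C2 = 3 and q'(0) = 3/8 - 6*C2 + 2*C1 = 2. Solving gives C1 = 157/64, C2 = 35/64.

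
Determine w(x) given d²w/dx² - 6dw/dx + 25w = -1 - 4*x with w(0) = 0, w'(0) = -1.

Characteristic equation r² - 6r + 25 = 0 has discriminant (-6)² - 4·(25) = -64 < 0, so r = 3 ± 4i.
Hence w_h = C1*cos(4*x)*exp(3*x) + C2*exp(3*x)*sin(4*x).
For the particular solution try w_p = A0 + A1*x. Substituting and matching coefficients of each power of x gives A0 = -49/625, A1 = -4/25, so w_p = -49/625 - 4*x/25.
General solution: w = -49/625 - 4*x/25 + C1*cos(4*x)*exp(3*x) + C2*exp(3*x)*sin(4*x).
Apply the initial conditions: w(0) = -49/625 + C1 = 0 and w'(0) = -4/25 + 3*C1 + 4*C2 = -1. Solving gives C1 = 49/625, C2 = -168/625.

w = -49/625 - 4*x/25 - 168*exp(3*x)*sin(4*x)/625 + 49*cos(4*x)*exp(3*x)/625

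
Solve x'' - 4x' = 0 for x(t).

Characteristic equation r² - 4r = 0 factors as (r - 4)r = 0, so r = 4, 0.
Hence x_h = C1*exp(4*t) + C2.

x = C2 + C1*exp(4*t)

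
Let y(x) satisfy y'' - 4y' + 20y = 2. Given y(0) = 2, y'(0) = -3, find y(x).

y = 1/10 - 17*exp(2*x)*sin(4*x)/10 + 19*cos(4*x)*exp(2*x)/10

Characteristic equation r² - 4r + 20 = 0 has discriminant (-4)² - 4·(20) = -64 < 0, so r = 2 ± 4i.
Hence y_h = C1*cos(4*x)*exp(2*x) + C2*exp(2*x)*sin(4*x).
For the particular solution try y_p = A0. Substituting and matching coefficients of each power of x gives A0 = 1/10, so y_p = 1/10.
General solution: y = 1/10 + C1*cos(4*x)*exp(2*x) + C2*exp(2*x)*sin(4*x).
Apply the initial conditions: y(0) = 1/10 + C1 = 2 and y'(0) = 2*C1 + 4*C2 = -3. Solving gives C1 = 19/10, C2 = -17/10.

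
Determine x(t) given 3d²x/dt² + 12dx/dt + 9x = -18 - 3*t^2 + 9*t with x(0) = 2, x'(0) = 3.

Divide through by 3: x'' + 4x' + 3x = -6 - t^2 + 3*t.
Characteristic equation r² + 4r + 3 = 0 factors as (r + 3)(r + 1) = 0, so r = -3, -1.
Hence x_h = C1*exp(-3*t) + C2*exp(-t).
For the particular solution try x_p = A0 + A1*t + A2*t^2. Substituting and matching coefficients of each power of t gives A0 = -116/27, A1 = 17/9, A2 = -1/3, so x_p = -116/27 - t^2/3 + 17*t/9.
General solution: x = -116/27 - t^2/3 + 17*t/9 + C1*exp(-3*t) + C2*exp(-t).
Apply the initial conditions: x(0) = -116/27 + C1 + C2 = 2 and x'(0) = 17/9 - C2 - 3*C1 = 3. Solving gives C1 = -100/27, C2 = 10.

x = -116/27 + 10*exp(-t) - 100*exp(-3*t)/27 - t**2/3 + 17*t/9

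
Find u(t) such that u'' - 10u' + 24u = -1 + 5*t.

Characteristic equation r² - 10r + 24 = 0 factors as (r - 6)(r - 4) = 0, so r = 6, 4.
Hence u_h = C1*exp(6*t) + C2*exp(4*t).
For the particular solution try u_p = A0 + A1*t. Substituting and matching coefficients of each power of t gives A0 = 13/288, A1 = 5/24, so u_p = 13/288 + 5*t/24.

u = 13/288 + 5*t/24 + C1*exp(6*t) + C2*exp(4*t)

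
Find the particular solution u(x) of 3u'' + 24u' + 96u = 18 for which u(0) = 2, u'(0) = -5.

u = 3/16 + 9*exp(-4*x)*sin(4*x)/16 + 29*cos(4*x)*exp(-4*x)/16

Divide through by 3: u'' + 8u' + 32u = 6.
Characteristic equation r² + 8r + 32 = 0 has discriminant (8)² - 4·(32) = -64 < 0, so r = -4 ± 4i.
Hence u_h = C1*cos(4*x)*exp(-4*x) + C2*exp(-4*x)*sin(4*x).
For the particular solution try u_p = A0. Substituting and matching coefficients of each power of x gives A0 = 3/16, so u_p = 3/16.
General solution: u = 3/16 + C1*cos(4*x)*exp(-4*x) + C2*exp(-4*x)*sin(4*x).
Apply the initial conditions: u(0) = 3/16 + C1 = 2 and u'(0) = -4*C1 + 4*C2 = -5. Solving gives C1 = 29/16, C2 = 9/16.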